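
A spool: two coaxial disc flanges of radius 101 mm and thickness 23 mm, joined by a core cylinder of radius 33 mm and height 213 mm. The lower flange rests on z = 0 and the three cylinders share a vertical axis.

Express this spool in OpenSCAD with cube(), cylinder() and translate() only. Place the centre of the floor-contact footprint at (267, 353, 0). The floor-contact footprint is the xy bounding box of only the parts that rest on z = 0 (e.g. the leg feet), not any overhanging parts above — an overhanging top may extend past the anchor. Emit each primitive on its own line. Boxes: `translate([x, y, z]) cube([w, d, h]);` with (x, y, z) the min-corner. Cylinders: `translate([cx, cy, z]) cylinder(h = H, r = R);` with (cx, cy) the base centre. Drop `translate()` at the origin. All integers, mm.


translate([267, 353, 0]) cylinder(h = 23, r = 101);
translate([267, 353, 23]) cylinder(h = 213, r = 33);
translate([267, 353, 236]) cylinder(h = 23, r = 101);


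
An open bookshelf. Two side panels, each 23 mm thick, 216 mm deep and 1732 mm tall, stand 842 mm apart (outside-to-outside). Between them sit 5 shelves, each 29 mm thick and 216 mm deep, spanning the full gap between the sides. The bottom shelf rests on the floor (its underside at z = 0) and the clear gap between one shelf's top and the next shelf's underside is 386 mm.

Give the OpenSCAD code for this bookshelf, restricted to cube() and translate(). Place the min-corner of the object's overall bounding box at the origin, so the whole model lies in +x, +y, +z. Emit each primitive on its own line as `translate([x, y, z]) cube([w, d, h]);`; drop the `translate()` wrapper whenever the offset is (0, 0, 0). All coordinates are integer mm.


cube([23, 216, 1732]);
translate([819, 0, 0]) cube([23, 216, 1732]);
translate([23, 0, 0]) cube([796, 216, 29]);
translate([23, 0, 415]) cube([796, 216, 29]);
translate([23, 0, 830]) cube([796, 216, 29]);
translate([23, 0, 1245]) cube([796, 216, 29]);
translate([23, 0, 1660]) cube([796, 216, 29]);


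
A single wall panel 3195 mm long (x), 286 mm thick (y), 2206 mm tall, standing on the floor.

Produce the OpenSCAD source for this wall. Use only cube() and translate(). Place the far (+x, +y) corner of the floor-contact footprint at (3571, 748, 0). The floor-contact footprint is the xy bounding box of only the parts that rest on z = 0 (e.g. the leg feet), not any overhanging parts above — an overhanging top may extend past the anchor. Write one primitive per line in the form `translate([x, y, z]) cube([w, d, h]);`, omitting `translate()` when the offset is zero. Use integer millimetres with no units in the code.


translate([376, 462, 0]) cube([3195, 286, 2206]);


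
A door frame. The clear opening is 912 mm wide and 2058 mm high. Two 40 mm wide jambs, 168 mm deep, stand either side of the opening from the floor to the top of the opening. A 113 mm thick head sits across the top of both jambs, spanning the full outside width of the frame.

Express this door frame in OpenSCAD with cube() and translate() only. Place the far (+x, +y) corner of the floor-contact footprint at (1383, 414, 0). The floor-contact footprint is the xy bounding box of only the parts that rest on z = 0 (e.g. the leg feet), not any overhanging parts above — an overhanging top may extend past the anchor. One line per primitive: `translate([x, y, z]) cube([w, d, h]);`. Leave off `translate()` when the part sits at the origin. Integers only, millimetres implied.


translate([391, 246, 0]) cube([40, 168, 2058]);
translate([1343, 246, 0]) cube([40, 168, 2058]);
translate([391, 246, 2058]) cube([992, 168, 113]);


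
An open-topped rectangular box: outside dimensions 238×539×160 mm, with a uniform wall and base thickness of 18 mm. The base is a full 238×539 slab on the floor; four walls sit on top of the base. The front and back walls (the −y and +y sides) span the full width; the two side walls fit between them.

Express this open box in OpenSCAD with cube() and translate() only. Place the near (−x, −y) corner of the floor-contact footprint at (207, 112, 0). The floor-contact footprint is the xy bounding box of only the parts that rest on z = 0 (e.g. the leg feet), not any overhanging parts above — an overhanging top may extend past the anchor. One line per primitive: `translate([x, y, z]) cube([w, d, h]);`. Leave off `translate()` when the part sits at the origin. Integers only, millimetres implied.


translate([207, 112, 0]) cube([238, 539, 18]);
translate([207, 112, 18]) cube([238, 18, 142]);
translate([207, 633, 18]) cube([238, 18, 142]);
translate([207, 130, 18]) cube([18, 503, 142]);
translate([427, 130, 18]) cube([18, 503, 142]);


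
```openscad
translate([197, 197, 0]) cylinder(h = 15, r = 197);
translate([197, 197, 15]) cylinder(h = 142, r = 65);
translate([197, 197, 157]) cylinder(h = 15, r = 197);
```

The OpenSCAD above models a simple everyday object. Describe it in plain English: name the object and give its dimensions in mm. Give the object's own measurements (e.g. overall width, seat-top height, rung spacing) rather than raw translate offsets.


A spool: two coaxial disc flanges of radius 197 mm and thickness 15 mm, joined by a core cylinder of radius 65 mm and height 142 mm. The lower flange rests on z = 0 and the three cylinders share a vertical axis.


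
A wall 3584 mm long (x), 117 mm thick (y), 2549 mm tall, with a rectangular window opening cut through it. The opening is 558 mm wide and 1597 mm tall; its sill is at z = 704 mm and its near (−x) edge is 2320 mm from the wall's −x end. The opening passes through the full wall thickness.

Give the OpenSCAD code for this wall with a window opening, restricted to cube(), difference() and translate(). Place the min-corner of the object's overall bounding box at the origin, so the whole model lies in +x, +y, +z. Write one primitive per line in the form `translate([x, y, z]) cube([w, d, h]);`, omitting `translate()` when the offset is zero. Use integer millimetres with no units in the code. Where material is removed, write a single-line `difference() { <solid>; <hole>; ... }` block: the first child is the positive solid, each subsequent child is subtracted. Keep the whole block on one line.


difference() { cube([3584, 117, 2549]); translate([2320, 0, 704]) cube([558, 117, 1597]); }


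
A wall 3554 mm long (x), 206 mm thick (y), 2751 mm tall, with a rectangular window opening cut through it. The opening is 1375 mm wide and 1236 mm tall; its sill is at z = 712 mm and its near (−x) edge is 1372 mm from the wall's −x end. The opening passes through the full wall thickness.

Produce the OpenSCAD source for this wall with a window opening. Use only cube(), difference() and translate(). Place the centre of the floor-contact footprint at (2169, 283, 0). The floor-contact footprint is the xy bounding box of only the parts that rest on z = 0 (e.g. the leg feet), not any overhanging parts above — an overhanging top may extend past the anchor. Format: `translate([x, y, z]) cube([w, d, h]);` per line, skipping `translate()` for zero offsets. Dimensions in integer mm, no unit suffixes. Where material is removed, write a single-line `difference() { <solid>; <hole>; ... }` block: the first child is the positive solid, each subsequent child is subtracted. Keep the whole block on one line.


difference() { translate([392, 180, 0]) cube([3554, 206, 2751]); translate([1764, 180, 712]) cube([1375, 206, 1236]); }


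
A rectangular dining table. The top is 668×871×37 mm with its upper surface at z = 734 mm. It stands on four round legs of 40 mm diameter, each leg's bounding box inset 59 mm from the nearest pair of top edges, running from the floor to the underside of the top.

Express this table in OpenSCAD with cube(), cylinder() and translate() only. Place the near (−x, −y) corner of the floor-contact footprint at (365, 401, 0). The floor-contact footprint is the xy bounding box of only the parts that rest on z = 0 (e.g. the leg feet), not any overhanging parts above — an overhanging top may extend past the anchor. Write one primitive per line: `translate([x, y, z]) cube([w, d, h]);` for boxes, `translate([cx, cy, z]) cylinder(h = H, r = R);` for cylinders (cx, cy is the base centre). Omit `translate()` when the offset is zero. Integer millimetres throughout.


translate([306, 342, 697]) cube([668, 871, 37]);
translate([385, 421, 0]) cylinder(h = 697, r = 20);
translate([895, 421, 0]) cylinder(h = 697, r = 20);
translate([385, 1134, 0]) cylinder(h = 697, r = 20);
translate([895, 1134, 0]) cylinder(h = 697, r = 20);


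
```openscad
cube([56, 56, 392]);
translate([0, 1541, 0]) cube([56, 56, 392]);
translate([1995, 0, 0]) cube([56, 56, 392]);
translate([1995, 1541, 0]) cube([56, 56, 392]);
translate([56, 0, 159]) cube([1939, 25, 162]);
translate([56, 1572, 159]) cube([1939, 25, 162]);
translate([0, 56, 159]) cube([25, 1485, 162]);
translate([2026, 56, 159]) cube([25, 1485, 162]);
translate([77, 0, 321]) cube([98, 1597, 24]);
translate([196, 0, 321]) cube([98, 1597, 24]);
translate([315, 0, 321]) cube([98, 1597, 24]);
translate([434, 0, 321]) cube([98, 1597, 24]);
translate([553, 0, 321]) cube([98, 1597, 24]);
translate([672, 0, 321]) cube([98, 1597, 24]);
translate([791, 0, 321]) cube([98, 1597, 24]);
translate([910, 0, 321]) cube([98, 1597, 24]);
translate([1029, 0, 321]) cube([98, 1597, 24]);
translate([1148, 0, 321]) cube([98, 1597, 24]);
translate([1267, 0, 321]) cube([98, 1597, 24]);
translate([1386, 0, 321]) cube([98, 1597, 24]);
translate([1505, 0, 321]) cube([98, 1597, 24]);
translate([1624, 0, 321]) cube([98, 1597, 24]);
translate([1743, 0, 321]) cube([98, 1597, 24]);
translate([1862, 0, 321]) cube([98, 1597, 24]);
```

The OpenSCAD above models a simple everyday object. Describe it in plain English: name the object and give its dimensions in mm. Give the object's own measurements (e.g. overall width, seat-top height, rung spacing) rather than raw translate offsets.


A bed frame 2051 mm long (x) by 1597 mm wide (y). Four 56×56 mm corner posts, 392 mm tall, at the corners of the footprint. Four rails of 25 mm thickness and 162 mm height run between adjacent posts with their undersides at z = 159 mm, their outer faces flush with the outside of the frame (the two x-running rails run between the posts' inner faces; the two y-running rails run between the posts' inner faces). 16 slats, each 98 mm wide (x) and 24 mm thick, lie across the top of the two x-running rails, running the full 1597 mm width of the frame in y; along x they sit between the end posts with a 21 mm gap after the −x posts and between neighbouring slats, leaving 35 mm before the +x posts.


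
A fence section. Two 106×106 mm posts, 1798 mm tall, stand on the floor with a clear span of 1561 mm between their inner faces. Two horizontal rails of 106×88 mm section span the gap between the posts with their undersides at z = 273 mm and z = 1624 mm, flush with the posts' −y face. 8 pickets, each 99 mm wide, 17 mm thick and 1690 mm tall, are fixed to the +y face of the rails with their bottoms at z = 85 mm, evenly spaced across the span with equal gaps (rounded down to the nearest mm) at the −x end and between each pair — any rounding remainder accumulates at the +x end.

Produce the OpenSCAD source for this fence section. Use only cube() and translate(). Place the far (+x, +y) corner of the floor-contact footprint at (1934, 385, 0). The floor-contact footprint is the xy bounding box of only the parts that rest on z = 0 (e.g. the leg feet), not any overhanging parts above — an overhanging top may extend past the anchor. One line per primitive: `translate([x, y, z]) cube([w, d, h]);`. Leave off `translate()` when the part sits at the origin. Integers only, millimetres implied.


translate([161, 279, 0]) cube([106, 106, 1798]);
translate([1828, 279, 0]) cube([106, 106, 1798]);
translate([267, 279, 273]) cube([1561, 106, 88]);
translate([267, 279, 1624]) cube([1561, 106, 88]);
translate([352, 385, 85]) cube([99, 17, 1690]);
translate([536, 385, 85]) cube([99, 17, 1690]);
translate([720, 385, 85]) cube([99, 17, 1690]);
translate([904, 385, 85]) cube([99, 17, 1690]);
translate([1088, 385, 85]) cube([99, 17, 1690]);
translate([1272, 385, 85]) cube([99, 17, 1690]);
translate([1456, 385, 85]) cube([99, 17, 1690]);
translate([1640, 385, 85]) cube([99, 17, 1690]);


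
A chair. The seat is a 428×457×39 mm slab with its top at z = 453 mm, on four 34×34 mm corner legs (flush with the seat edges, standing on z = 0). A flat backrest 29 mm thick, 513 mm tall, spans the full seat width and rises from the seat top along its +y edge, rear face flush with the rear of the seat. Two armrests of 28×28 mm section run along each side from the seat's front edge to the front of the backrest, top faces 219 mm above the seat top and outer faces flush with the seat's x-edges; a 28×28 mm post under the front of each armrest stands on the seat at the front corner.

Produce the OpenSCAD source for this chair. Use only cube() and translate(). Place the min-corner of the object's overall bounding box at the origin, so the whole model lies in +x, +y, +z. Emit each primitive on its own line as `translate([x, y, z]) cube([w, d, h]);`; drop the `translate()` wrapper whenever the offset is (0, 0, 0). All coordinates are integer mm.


translate([0, 0, 414]) cube([428, 457, 39]);
cube([34, 34, 414]);
translate([394, 0, 0]) cube([34, 34, 414]);
translate([0, 423, 0]) cube([34, 34, 414]);
translate([394, 423, 0]) cube([34, 34, 414]);
translate([0, 428, 453]) cube([428, 29, 513]);
translate([0, 0, 644]) cube([28, 428, 28]);
translate([400, 0, 644]) cube([28, 428, 28]);
translate([0, 0, 453]) cube([28, 28, 191]);
translate([400, 0, 453]) cube([28, 28, 191]);


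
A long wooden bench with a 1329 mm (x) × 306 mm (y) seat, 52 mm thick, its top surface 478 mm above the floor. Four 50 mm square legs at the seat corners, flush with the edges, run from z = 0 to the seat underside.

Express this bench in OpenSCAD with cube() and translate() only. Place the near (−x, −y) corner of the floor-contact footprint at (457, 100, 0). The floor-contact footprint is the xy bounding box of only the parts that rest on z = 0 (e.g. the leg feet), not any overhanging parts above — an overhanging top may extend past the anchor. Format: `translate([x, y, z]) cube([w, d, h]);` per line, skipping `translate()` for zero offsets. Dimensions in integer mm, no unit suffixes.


// leg_h = 478 − 52 = 426
translate([457, 100, 426]) cube([1329, 306, 52]);
translate([457, 100, 0]) cube([50, 50, 426]);
translate([457, 356, 0]) cube([50, 50, 426]);
translate([1736, 100, 0]) cube([50, 50, 426]);
translate([1736, 356, 0]) cube([50, 50, 426]);


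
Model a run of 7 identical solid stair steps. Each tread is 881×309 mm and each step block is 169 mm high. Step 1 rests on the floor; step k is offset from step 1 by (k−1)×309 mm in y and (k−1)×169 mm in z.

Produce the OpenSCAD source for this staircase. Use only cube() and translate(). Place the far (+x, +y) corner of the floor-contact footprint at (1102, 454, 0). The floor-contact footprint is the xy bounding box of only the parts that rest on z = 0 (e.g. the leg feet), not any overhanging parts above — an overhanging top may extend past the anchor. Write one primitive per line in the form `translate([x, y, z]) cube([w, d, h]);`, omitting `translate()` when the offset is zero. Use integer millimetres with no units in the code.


translate([221, 145, 0]) cube([881, 309, 169]);
translate([221, 454, 169]) cube([881, 309, 169]);
translate([221, 763, 338]) cube([881, 309, 169]);
translate([221, 1072, 507]) cube([881, 309, 169]);
translate([221, 1381, 676]) cube([881, 309, 169]);
translate([221, 1690, 845]) cube([881, 309, 169]);
translate([221, 1999, 1014]) cube([881, 309, 169]);


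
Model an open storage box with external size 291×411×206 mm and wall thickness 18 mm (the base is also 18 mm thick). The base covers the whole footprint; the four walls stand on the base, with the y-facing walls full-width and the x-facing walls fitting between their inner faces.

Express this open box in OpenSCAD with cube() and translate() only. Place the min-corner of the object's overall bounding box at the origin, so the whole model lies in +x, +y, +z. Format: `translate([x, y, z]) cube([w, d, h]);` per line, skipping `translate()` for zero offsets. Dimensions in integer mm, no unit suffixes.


cube([291, 411, 18]);
translate([0, 0, 18]) cube([291, 18, 188]);
translate([0, 393, 18]) cube([291, 18, 188]);
translate([0, 18, 18]) cube([18, 375, 188]);
translate([273, 18, 18]) cube([18, 375, 188]);


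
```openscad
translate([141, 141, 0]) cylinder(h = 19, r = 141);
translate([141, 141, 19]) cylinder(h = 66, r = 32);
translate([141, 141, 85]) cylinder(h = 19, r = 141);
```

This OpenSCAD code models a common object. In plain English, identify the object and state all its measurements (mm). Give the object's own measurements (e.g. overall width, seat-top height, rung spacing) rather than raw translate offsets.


A spool: two coaxial disc flanges of radius 141 mm and thickness 19 mm, joined by a core cylinder of radius 32 mm and height 66 mm. The lower flange rests on z = 0 and the three cylinders share a vertical axis.


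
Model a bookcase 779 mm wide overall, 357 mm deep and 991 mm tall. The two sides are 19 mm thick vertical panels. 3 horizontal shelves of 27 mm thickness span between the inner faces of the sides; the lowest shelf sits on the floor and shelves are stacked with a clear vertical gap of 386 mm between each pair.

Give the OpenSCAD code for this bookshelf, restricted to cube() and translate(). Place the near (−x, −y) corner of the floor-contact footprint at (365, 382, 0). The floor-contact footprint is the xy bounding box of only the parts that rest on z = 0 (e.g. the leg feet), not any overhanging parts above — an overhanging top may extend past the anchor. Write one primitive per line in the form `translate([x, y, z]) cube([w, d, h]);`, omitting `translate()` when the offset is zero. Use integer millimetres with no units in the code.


translate([365, 382, 0]) cube([19, 357, 991]);
translate([1125, 382, 0]) cube([19, 357, 991]);
translate([384, 382, 0]) cube([741, 357, 27]);
translate([384, 382, 413]) cube([741, 357, 27]);
translate([384, 382, 826]) cube([741, 357, 27]);


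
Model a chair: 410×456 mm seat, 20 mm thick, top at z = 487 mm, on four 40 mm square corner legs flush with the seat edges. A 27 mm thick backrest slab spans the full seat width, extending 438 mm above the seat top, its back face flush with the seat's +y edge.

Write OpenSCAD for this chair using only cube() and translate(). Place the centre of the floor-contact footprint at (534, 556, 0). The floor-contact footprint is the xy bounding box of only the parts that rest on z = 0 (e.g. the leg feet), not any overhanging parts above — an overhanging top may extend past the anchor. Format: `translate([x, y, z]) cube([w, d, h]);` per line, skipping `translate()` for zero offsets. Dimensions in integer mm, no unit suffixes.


translate([329, 328, 467]) cube([410, 456, 20]);
translate([329, 328, 0]) cube([40, 40, 467]);
translate([699, 328, 0]) cube([40, 40, 467]);
translate([329, 744, 0]) cube([40, 40, 467]);
translate([699, 744, 0]) cube([40, 40, 467]);
translate([329, 757, 487]) cube([410, 27, 438]);


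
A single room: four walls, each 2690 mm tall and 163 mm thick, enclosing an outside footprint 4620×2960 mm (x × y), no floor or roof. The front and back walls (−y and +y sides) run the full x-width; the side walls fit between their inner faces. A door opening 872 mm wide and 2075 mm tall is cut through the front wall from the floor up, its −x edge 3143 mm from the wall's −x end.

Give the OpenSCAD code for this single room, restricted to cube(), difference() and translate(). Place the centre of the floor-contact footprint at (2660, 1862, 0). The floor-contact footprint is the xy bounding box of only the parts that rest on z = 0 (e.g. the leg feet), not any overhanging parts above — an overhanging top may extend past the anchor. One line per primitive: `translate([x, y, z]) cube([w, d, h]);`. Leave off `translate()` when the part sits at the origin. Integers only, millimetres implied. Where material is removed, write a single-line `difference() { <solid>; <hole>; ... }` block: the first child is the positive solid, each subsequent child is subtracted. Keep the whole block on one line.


difference() { translate([350, 382, 0]) cube([4620, 163, 2690]); translate([3493, 382, 0]) cube([872, 163, 2075]); }
translate([350, 3179, 0]) cube([4620, 163, 2690]);
translate([350, 545, 0]) cube([163, 2634, 2690]);
translate([4807, 545, 0]) cube([163, 2634, 2690]);


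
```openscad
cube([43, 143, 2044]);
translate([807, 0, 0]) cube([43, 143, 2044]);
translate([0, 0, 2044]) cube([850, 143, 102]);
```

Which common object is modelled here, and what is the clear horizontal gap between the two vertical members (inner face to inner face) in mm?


A door frame. The clear opening width is 764 mm.

Two 2044 mm tall posts with a header on top — a door frame. The left jamb is 43 mm wide at x = 0; the right jamb starts at x = 807. The clear opening is 807 − 43 = 764 mm.


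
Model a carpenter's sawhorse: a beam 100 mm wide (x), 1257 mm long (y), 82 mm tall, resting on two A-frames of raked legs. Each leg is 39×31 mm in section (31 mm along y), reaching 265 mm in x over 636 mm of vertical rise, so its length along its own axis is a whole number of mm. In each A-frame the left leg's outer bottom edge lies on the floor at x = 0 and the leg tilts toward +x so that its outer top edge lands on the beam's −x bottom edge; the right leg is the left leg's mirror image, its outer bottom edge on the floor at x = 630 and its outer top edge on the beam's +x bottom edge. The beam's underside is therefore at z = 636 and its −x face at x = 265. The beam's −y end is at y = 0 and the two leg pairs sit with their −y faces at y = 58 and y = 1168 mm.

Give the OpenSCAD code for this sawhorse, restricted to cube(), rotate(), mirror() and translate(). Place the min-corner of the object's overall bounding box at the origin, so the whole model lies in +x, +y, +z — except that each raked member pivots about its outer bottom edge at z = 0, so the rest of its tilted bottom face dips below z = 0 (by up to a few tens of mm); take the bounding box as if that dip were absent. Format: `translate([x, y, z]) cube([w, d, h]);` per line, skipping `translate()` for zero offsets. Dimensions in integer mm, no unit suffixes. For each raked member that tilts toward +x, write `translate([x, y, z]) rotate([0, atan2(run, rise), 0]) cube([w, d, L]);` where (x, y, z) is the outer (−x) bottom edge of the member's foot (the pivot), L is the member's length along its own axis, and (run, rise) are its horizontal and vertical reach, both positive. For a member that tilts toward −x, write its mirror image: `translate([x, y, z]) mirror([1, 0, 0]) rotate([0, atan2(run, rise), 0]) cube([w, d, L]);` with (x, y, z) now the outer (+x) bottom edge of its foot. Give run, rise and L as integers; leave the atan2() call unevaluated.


// leg length = √(265² + 636²) = 689
// right-leg outer foot x = 2·265 + 100 = 630
// beam min-corner = (265, 0, 636)
translate([265, 0, 636]) cube([100, 1257, 82]);
translate([0, 58, 0]) rotate([0, atan2(265, 636), 0]) cube([39, 31, 689]);
translate([630, 58, 0]) mirror([1, 0, 0]) rotate([0, atan2(265, 636), 0]) cube([39, 31, 689]);
translate([0, 1168, 0]) rotate([0, atan2(265, 636), 0]) cube([39, 31, 689]);
translate([630, 1168, 0]) mirror([1, 0, 0]) rotate([0, atan2(265, 636), 0]) cube([39, 31, 689]);


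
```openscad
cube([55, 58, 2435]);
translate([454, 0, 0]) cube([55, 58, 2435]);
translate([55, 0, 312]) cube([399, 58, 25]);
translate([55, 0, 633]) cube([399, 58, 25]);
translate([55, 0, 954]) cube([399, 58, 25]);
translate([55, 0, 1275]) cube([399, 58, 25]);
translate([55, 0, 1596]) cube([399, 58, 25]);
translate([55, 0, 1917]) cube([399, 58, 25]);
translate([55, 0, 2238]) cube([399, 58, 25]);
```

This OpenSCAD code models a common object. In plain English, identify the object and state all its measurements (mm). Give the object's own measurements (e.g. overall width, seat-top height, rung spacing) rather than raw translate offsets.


A straight ladder. Two 55×58 mm vertical rails, 2435 mm tall, stand 509 mm apart (outside-to-outside) with their front faces coplanar on the −y side. 7 rungs, each 58 mm deep and 25 mm tall, span between the inner faces of the rails, front faces flush with the rails. The lowest rung's underside is at z = 312 mm and rungs are spaced 321 mm apart (underside to underside).


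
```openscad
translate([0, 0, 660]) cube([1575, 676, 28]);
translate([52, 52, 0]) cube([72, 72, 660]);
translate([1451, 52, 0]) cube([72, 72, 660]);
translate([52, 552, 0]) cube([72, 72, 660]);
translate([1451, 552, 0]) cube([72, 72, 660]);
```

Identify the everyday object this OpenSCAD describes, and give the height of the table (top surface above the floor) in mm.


A table. The table height is 688 mm.

A 1575×676×28 slab sits at z = 660 on four 72 mm square posts — a table. The top surface is at 660 + 28 = 688 mm.


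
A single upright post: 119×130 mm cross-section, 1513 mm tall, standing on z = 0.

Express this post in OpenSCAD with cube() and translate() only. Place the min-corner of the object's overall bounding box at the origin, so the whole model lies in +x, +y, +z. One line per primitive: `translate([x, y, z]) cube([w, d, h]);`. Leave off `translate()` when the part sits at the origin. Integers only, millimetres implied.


cube([119, 130, 1513]);


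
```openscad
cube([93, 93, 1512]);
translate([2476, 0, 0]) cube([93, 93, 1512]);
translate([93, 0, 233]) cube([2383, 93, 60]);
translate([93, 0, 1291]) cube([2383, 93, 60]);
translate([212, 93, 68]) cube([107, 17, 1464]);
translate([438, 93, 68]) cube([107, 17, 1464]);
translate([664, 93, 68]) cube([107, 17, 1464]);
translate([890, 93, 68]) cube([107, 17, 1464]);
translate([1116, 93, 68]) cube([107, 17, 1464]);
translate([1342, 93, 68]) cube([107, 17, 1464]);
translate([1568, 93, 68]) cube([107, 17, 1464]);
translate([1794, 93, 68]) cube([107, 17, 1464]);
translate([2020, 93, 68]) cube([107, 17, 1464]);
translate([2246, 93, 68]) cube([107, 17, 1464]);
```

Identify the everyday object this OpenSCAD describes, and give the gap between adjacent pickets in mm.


A fence section. The picket gap is 119 mm.

Two posts, two rails, 10 pickets — a fence section. Span 2383 mm holds 10 pickets of 107 mm with 11 equal gaps: ⌊(2383 − 10·107) / 11⌋ = 119 mm.


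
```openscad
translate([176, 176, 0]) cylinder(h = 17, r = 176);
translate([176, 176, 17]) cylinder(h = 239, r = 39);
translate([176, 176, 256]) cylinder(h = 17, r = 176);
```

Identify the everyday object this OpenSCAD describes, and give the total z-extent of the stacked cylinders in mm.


A spool. The overall height is 273 mm.

Three coaxial cylinders, large–small–large — a spool. Two 17 mm flanges and a 239 mm core give 17 + 239 + 17 = 273 mm.


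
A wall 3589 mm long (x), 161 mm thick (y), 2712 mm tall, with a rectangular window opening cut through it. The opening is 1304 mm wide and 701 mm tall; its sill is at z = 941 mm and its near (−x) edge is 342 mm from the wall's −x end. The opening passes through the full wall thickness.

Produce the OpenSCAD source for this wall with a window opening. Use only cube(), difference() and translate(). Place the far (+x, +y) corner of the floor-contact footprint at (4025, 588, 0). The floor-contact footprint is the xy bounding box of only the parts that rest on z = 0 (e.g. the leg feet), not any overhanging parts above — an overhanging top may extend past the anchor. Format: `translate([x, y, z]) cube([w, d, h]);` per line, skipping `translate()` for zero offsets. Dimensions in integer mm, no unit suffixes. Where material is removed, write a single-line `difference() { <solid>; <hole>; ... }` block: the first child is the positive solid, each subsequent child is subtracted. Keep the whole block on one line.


difference() { translate([436, 427, 0]) cube([3589, 161, 2712]); translate([778, 427, 941]) cube([1304, 161, 701]); }


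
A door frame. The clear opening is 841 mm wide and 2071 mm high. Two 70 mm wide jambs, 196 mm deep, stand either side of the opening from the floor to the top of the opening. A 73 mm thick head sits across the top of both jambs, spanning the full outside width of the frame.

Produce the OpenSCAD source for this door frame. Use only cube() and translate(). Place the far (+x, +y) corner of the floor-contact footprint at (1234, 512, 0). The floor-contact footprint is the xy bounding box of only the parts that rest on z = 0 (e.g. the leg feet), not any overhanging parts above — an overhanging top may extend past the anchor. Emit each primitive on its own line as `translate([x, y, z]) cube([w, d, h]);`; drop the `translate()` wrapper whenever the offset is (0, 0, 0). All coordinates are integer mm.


translate([253, 316, 0]) cube([70, 196, 2071]);
translate([1164, 316, 0]) cube([70, 196, 2071]);
translate([253, 316, 2071]) cube([981, 196, 73]);


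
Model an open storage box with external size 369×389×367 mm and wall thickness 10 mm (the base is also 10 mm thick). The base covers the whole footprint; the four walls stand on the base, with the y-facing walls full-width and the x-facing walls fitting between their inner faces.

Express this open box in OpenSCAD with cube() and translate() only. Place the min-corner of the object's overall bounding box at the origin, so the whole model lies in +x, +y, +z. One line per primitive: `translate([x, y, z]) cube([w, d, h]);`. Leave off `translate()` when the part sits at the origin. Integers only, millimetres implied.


cube([369, 389, 10]);
translate([0, 0, 10]) cube([369, 10, 357]);
translate([0, 379, 10]) cube([369, 10, 357]);
translate([0, 10, 10]) cube([10, 369, 357]);
translate([359, 10, 10]) cube([10, 369, 357]);


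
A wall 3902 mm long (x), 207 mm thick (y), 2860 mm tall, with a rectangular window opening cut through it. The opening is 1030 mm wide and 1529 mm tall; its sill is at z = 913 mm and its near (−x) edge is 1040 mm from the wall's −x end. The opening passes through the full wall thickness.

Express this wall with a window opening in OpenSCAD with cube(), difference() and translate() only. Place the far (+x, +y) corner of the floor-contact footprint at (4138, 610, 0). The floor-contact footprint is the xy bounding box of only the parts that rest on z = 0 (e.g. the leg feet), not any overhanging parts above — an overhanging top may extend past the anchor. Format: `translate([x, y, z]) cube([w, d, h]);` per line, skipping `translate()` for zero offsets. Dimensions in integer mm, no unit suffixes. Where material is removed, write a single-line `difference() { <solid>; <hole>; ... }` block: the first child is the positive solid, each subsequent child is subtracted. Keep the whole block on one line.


difference() { translate([236, 403, 0]) cube([3902, 207, 2860]); translate([1276, 403, 913]) cube([1030, 207, 1529]); }


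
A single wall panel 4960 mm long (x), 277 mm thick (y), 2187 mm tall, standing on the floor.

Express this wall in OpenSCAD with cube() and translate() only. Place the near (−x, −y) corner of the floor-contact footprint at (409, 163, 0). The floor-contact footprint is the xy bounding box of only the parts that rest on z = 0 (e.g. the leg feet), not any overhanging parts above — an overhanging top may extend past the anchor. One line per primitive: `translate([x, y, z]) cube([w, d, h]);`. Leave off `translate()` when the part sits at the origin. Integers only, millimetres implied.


translate([409, 163, 0]) cube([4960, 277, 2187]);


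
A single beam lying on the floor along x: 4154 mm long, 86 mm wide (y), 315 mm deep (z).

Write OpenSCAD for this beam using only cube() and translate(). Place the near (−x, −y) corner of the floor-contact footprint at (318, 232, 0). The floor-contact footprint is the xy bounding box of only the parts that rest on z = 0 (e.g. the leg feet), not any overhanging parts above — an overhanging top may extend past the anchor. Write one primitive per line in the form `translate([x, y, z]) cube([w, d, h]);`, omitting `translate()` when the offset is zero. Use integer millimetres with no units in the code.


translate([318, 232, 0]) cube([4154, 86, 315]);


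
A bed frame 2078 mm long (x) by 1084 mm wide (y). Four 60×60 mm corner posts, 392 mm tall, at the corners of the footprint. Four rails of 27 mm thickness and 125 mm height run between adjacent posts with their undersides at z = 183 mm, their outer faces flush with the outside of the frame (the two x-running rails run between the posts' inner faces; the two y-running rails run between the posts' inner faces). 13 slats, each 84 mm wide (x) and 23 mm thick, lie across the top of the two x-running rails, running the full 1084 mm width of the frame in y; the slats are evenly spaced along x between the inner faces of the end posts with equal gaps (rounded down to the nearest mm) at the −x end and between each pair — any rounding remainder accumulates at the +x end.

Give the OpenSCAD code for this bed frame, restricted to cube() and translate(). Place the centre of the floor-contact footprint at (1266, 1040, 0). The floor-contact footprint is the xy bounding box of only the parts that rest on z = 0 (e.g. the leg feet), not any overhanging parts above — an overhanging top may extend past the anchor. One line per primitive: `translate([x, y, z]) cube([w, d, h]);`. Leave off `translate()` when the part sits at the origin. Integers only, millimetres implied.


translate([227, 498, 0]) cube([60, 60, 392]);
translate([227, 1522, 0]) cube([60, 60, 392]);
translate([2245, 498, 0]) cube([60, 60, 392]);
translate([2245, 1522, 0]) cube([60, 60, 392]);
translate([287, 498, 183]) cube([1958, 27, 125]);
translate([287, 1555, 183]) cube([1958, 27, 125]);
translate([227, 558, 183]) cube([27, 964, 125]);
translate([2278, 558, 183]) cube([27, 964, 125]);
translate([348, 498, 308]) cube([84, 1084, 23]);
translate([493, 498, 308]) cube([84, 1084, 23]);
translate([638, 498, 308]) cube([84, 1084, 23]);
translate([783, 498, 308]) cube([84, 1084, 23]);
translate([928, 498, 308]) cube([84, 1084, 23]);
translate([1073, 498, 308]) cube([84, 1084, 23]);
translate([1218, 498, 308]) cube([84, 1084, 23]);
translate([1363, 498, 308]) cube([84, 1084, 23]);
translate([1508, 498, 308]) cube([84, 1084, 23]);
translate([1653, 498, 308]) cube([84, 1084, 23]);
translate([1798, 498, 308]) cube([84, 1084, 23]);
translate([1943, 498, 308]) cube([84, 1084, 23]);
translate([2088, 498, 308]) cube([84, 1084, 23]);


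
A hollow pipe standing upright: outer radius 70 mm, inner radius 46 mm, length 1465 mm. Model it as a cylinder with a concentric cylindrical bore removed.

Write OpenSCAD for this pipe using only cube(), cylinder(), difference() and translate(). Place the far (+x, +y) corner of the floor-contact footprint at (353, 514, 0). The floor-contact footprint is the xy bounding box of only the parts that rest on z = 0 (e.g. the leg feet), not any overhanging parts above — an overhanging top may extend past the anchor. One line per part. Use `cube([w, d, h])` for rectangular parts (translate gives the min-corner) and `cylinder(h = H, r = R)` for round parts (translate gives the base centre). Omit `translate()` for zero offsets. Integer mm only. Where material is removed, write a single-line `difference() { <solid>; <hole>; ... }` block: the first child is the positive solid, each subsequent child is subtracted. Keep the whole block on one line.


difference() { translate([283, 444, 0]) cylinder(h = 1465, r = 70); translate([283, 444, 0]) cylinder(h = 1465, r = 46); }


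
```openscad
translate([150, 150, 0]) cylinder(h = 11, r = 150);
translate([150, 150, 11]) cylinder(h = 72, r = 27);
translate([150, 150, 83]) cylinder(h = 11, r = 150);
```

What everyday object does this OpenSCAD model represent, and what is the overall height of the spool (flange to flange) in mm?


A spool. The overall height is 94 mm.

Three coaxial cylinders, large–small–large — a spool. Two 11 mm flanges and a 72 mm core give 11 + 72 + 11 = 94 mm.


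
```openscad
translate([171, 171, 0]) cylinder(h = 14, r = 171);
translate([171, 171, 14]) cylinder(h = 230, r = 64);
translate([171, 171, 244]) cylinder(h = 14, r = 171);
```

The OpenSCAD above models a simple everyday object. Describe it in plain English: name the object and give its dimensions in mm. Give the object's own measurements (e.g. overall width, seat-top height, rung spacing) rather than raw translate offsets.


A spool: two coaxial disc flanges of radius 171 mm and thickness 14 mm, joined by a core cylinder of radius 64 mm and height 230 mm. The lower flange rests on z = 0 and the three cylinders share a vertical axis.


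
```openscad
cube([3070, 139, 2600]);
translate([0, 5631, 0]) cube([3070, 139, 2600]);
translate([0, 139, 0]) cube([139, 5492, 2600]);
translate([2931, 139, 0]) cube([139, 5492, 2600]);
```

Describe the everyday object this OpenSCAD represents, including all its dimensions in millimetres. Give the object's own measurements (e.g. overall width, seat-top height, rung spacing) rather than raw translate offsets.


The wall frame of a small rectangular building: four walls, each 2600 mm tall and 139 mm thick, enclosing a footprint 3070 mm (x) by 5770 mm (y) outside-to-outside, with no floor or roof. The front and back walls (the −y and +y sides) span the full width; the two side walls fit between them.


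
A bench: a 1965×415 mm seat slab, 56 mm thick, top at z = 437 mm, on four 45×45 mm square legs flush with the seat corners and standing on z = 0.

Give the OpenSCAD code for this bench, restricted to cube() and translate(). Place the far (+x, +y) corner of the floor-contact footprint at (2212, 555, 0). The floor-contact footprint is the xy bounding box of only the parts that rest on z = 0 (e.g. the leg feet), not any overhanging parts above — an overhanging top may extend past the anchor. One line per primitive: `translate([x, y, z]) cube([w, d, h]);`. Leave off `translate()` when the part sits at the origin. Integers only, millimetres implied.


// leg_h = 437 − 56 = 381
translate([247, 140, 381]) cube([1965, 415, 56]);
translate([247, 140, 0]) cube([45, 45, 381]);
translate([247, 510, 0]) cube([45, 45, 381]);
translate([2167, 140, 0]) cube([45, 45, 381]);
translate([2167, 510, 0]) cube([45, 45, 381]);


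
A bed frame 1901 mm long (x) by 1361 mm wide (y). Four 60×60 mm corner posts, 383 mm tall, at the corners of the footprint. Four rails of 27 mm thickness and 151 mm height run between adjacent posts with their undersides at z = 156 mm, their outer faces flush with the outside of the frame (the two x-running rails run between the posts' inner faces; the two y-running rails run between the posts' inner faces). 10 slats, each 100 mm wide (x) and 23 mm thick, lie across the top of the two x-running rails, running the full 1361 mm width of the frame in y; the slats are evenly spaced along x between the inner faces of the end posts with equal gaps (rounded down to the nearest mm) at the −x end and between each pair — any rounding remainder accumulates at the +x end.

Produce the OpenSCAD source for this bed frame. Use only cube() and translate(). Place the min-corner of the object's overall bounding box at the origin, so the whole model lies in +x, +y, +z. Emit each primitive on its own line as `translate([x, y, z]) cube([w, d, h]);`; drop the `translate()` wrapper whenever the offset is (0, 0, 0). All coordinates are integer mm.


cube([60, 60, 383]);
translate([0, 1301, 0]) cube([60, 60, 383]);
translate([1841, 0, 0]) cube([60, 60, 383]);
translate([1841, 1301, 0]) cube([60, 60, 383]);
translate([60, 0, 156]) cube([1781, 27, 151]);
translate([60, 1334, 156]) cube([1781, 27, 151]);
translate([0, 60, 156]) cube([27, 1241, 151]);
translate([1874, 60, 156]) cube([27, 1241, 151]);
translate([131, 0, 307]) cube([100, 1361, 23]);
translate([302, 0, 307]) cube([100, 1361, 23]);
translate([473, 0, 307]) cube([100, 1361, 23]);
translate([644, 0, 307]) cube([100, 1361, 23]);
translate([815, 0, 307]) cube([100, 1361, 23]);
translate([986, 0, 307]) cube([100, 1361, 23]);
translate([1157, 0, 307]) cube([100, 1361, 23]);
translate([1328, 0, 307]) cube([100, 1361, 23]);
translate([1499, 0, 307]) cube([100, 1361, 23]);
translate([1670, 0, 307]) cube([100, 1361, 23]);
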